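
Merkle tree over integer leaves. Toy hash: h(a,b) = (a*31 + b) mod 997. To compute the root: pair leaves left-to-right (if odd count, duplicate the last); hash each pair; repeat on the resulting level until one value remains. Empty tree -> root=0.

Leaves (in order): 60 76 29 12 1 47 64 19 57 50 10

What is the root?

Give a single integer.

Answer: 648

Derivation:
L0: [60, 76, 29, 12, 1, 47, 64, 19, 57, 50, 10]
L1: h(60,76)=(60*31+76)%997=939 h(29,12)=(29*31+12)%997=911 h(1,47)=(1*31+47)%997=78 h(64,19)=(64*31+19)%997=9 h(57,50)=(57*31+50)%997=820 h(10,10)=(10*31+10)%997=320 -> [939, 911, 78, 9, 820, 320]
L2: h(939,911)=(939*31+911)%997=110 h(78,9)=(78*31+9)%997=433 h(820,320)=(820*31+320)%997=815 -> [110, 433, 815]
L3: h(110,433)=(110*31+433)%997=852 h(815,815)=(815*31+815)%997=158 -> [852, 158]
L4: h(852,158)=(852*31+158)%997=648 -> [648]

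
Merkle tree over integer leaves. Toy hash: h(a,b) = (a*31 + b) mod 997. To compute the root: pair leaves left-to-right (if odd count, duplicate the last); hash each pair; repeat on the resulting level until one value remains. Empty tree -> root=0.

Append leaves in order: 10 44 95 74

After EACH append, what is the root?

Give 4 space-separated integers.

Answer: 10 354 56 35

Derivation:
After append 10 (leaves=[10]):
  L0: [10]
  root=10
After append 44 (leaves=[10, 44]):
  L0: [10, 44]
  L1: h(10,44)=(10*31+44)%997=354 -> [354]
  root=354
After append 95 (leaves=[10, 44, 95]):
  L0: [10, 44, 95]
  L1: h(10,44)=(10*31+44)%997=354 h(95,95)=(95*31+95)%997=49 -> [354, 49]
  L2: h(354,49)=(354*31+49)%997=56 -> [56]
  root=56
After append 74 (leaves=[10, 44, 95, 74]):
  L0: [10, 44, 95, 74]
  L1: h(10,44)=(10*31+44)%997=354 h(95,74)=(95*31+74)%997=28 -> [354, 28]
  L2: h(354,28)=(354*31+28)%997=35 -> [35]
  root=35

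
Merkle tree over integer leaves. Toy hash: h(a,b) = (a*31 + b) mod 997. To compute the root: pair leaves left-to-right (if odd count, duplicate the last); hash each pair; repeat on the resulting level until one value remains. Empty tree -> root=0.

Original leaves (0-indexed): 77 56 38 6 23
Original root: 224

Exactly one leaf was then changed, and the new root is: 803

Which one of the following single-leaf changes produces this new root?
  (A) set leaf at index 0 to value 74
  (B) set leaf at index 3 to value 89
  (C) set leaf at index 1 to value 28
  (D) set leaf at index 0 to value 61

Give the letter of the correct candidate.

Answer: B

Derivation:
Original leaves: [77, 56, 38, 6, 23]
Target new root: 803
Try each candidate change and compute the resulting root:
Candidate A: set leaf[0] = 74 -> leaves = [74, 56, 38, 6, 23]
  L0: [74, 56, 38, 6, 23]
  L1: h(74,56)=(74*31+56)%997=356 h(38,6)=(38*31+6)%997=187 h(23,23)=(23*31+23)%997=736 -> [356, 187, 736]
  L2: h(356,187)=(356*31+187)%997=256 h(736,736)=(736*31+736)%997=621 -> [256, 621]
  L3: h(256,621)=(256*31+621)%997=581 -> [581]
  root = 581 != target 803
Candidate B: set leaf[3] = 89 -> leaves = [77, 56, 38, 89, 23]
  L0: [77, 56, 38, 89, 23]
  L1: h(77,56)=(77*31+56)%997=449 h(38,89)=(38*31+89)%997=270 h(23,23)=(23*31+23)%997=736 -> [449, 270, 736]
  L2: h(449,270)=(449*31+270)%997=231 h(736,736)=(736*31+736)%997=621 -> [231, 621]
  L3: h(231,621)=(231*31+621)%997=803 -> [803]
  root = 803 == target 803  ** MATCH **
Candidate C: set leaf[1] = 28 -> leaves = [77, 28, 38, 6, 23]
  L0: [77, 28, 38, 6, 23]
  L1: h(77,28)=(77*31+28)%997=421 h(38,6)=(38*31+6)%997=187 h(23,23)=(23*31+23)%997=736 -> [421, 187, 736]
  L2: h(421,187)=(421*31+187)%997=277 h(736,736)=(736*31+736)%997=621 -> [277, 621]
  L3: h(277,621)=(277*31+621)%997=235 -> [235]
  root = 235 != target 803
Candidate D: set leaf[0] = 61 -> leaves = [61, 56, 38, 6, 23]
  L0: [61, 56, 38, 6, 23]
  L1: h(61,56)=(61*31+56)%997=950 h(38,6)=(38*31+6)%997=187 h(23,23)=(23*31+23)%997=736 -> [950, 187, 736]
  L2: h(950,187)=(950*31+187)%997=724 h(736,736)=(736*31+736)%997=621 -> [724, 621]
  L3: h(724,621)=(724*31+621)%997=134 -> [134]
  root = 134 != target 803
Candidate B produces the target root.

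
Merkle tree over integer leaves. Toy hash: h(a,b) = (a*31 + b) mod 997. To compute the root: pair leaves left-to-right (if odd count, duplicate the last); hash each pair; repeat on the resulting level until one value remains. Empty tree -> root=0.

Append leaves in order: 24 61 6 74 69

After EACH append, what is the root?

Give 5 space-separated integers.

After append 24 (leaves=[24]):
  L0: [24]
  root=24
After append 61 (leaves=[24, 61]):
  L0: [24, 61]
  L1: h(24,61)=(24*31+61)%997=805 -> [805]
  root=805
After append 6 (leaves=[24, 61, 6]):
  L0: [24, 61, 6]
  L1: h(24,61)=(24*31+61)%997=805 h(6,6)=(6*31+6)%997=192 -> [805, 192]
  L2: h(805,192)=(805*31+192)%997=222 -> [222]
  root=222
After append 74 (leaves=[24, 61, 6, 74]):
  L0: [24, 61, 6, 74]
  L1: h(24,61)=(24*31+61)%997=805 h(6,74)=(6*31+74)%997=260 -> [805, 260]
  L2: h(805,260)=(805*31+260)%997=290 -> [290]
  root=290
After append 69 (leaves=[24, 61, 6, 74, 69]):
  L0: [24, 61, 6, 74, 69]
  L1: h(24,61)=(24*31+61)%997=805 h(6,74)=(6*31+74)%997=260 h(69,69)=(69*31+69)%997=214 -> [805, 260, 214]
  L2: h(805,260)=(805*31+260)%997=290 h(214,214)=(214*31+214)%997=866 -> [290, 866]
  L3: h(290,866)=(290*31+866)%997=883 -> [883]
  root=883

Answer: 24 805 222 290 883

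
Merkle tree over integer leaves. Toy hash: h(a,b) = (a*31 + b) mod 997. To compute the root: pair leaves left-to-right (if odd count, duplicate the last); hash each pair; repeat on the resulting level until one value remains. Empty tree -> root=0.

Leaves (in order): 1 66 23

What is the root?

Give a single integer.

Answer: 752

Derivation:
L0: [1, 66, 23]
L1: h(1,66)=(1*31+66)%997=97 h(23,23)=(23*31+23)%997=736 -> [97, 736]
L2: h(97,736)=(97*31+736)%997=752 -> [752]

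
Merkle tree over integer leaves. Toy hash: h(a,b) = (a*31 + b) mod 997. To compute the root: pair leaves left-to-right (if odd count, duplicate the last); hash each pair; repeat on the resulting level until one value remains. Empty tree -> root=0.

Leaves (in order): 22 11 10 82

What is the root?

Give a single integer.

L0: [22, 11, 10, 82]
L1: h(22,11)=(22*31+11)%997=693 h(10,82)=(10*31+82)%997=392 -> [693, 392]
L2: h(693,392)=(693*31+392)%997=938 -> [938]

Answer: 938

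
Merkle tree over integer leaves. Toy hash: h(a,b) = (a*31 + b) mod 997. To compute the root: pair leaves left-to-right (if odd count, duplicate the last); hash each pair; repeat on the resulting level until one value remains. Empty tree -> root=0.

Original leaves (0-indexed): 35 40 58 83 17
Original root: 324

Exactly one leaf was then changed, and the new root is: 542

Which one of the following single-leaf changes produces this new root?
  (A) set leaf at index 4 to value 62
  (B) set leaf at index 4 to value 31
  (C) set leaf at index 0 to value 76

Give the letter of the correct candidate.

Original leaves: [35, 40, 58, 83, 17]
Target new root: 542
Try each candidate change and compute the resulting root:
Candidate A: set leaf[4] = 62 -> leaves = [35, 40, 58, 83, 62]
  L0: [35, 40, 58, 83, 62]
  L1: h(35,40)=(35*31+40)%997=128 h(58,83)=(58*31+83)%997=884 h(62,62)=(62*31+62)%997=987 -> [128, 884, 987]
  L2: h(128,884)=(128*31+884)%997=864 h(987,987)=(987*31+987)%997=677 -> [864, 677]
  L3: h(864,677)=(864*31+677)%997=542 -> [542]
  root = 542 == target 542  ** MATCH **
Candidate B: set leaf[4] = 31 -> leaves = [35, 40, 58, 83, 31]
  L0: [35, 40, 58, 83, 31]
  L1: h(35,40)=(35*31+40)%997=128 h(58,83)=(58*31+83)%997=884 h(31,31)=(31*31+31)%997=992 -> [128, 884, 992]
  L2: h(128,884)=(128*31+884)%997=864 h(992,992)=(992*31+992)%997=837 -> [864, 837]
  L3: h(864,837)=(864*31+837)%997=702 -> [702]
  root = 702 != target 542
Candidate C: set leaf[0] = 76 -> leaves = [76, 40, 58, 83, 17]
  L0: [76, 40, 58, 83, 17]
  L1: h(76,40)=(76*31+40)%997=402 h(58,83)=(58*31+83)%997=884 h(17,17)=(17*31+17)%997=544 -> [402, 884, 544]
  L2: h(402,884)=(402*31+884)%997=385 h(544,544)=(544*31+544)%997=459 -> [385, 459]
  L3: h(385,459)=(385*31+459)%997=430 -> [430]
  root = 430 != target 542
Candidate A produces the target root.

Answer: A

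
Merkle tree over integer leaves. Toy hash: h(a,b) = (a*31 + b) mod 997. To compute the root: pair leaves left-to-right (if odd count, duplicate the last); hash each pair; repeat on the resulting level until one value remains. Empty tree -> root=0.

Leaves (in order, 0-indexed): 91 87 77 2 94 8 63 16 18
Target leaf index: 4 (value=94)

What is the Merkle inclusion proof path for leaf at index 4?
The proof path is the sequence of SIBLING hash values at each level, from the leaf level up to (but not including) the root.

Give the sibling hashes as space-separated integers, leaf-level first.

L0 (leaves): [91, 87, 77, 2, 94, 8, 63, 16, 18], target index=4
L1: h(91,87)=(91*31+87)%997=914 [pair 0] h(77,2)=(77*31+2)%997=395 [pair 1] h(94,8)=(94*31+8)%997=928 [pair 2] h(63,16)=(63*31+16)%997=972 [pair 3] h(18,18)=(18*31+18)%997=576 [pair 4] -> [914, 395, 928, 972, 576]
  Sibling for proof at L0: 8
L2: h(914,395)=(914*31+395)%997=813 [pair 0] h(928,972)=(928*31+972)%997=827 [pair 1] h(576,576)=(576*31+576)%997=486 [pair 2] -> [813, 827, 486]
  Sibling for proof at L1: 972
L3: h(813,827)=(813*31+827)%997=108 [pair 0] h(486,486)=(486*31+486)%997=597 [pair 1] -> [108, 597]
  Sibling for proof at L2: 813
L4: h(108,597)=(108*31+597)%997=954 [pair 0] -> [954]
  Sibling for proof at L3: 597
Root: 954
Proof path (sibling hashes from leaf to root): [8, 972, 813, 597]

Answer: 8 972 813 597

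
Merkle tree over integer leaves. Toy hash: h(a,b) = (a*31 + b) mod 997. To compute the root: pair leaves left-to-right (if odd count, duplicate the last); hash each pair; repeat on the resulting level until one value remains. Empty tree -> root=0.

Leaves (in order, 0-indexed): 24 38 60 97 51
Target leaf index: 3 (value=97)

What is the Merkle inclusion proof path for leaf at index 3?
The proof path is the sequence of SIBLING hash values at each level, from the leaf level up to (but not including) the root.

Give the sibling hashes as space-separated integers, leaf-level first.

Answer: 60 782 380

Derivation:
L0 (leaves): [24, 38, 60, 97, 51], target index=3
L1: h(24,38)=(24*31+38)%997=782 [pair 0] h(60,97)=(60*31+97)%997=960 [pair 1] h(51,51)=(51*31+51)%997=635 [pair 2] -> [782, 960, 635]
  Sibling for proof at L0: 60
L2: h(782,960)=(782*31+960)%997=277 [pair 0] h(635,635)=(635*31+635)%997=380 [pair 1] -> [277, 380]
  Sibling for proof at L1: 782
L3: h(277,380)=(277*31+380)%997=991 [pair 0] -> [991]
  Sibling for proof at L2: 380
Root: 991
Proof path (sibling hashes from leaf to root): [60, 782, 380]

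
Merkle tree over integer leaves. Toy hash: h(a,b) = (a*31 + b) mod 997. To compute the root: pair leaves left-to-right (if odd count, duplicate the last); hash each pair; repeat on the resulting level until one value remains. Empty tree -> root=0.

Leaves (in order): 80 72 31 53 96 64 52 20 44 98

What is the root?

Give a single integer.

Answer: 351

Derivation:
L0: [80, 72, 31, 53, 96, 64, 52, 20, 44, 98]
L1: h(80,72)=(80*31+72)%997=558 h(31,53)=(31*31+53)%997=17 h(96,64)=(96*31+64)%997=49 h(52,20)=(52*31+20)%997=635 h(44,98)=(44*31+98)%997=465 -> [558, 17, 49, 635, 465]
L2: h(558,17)=(558*31+17)%997=366 h(49,635)=(49*31+635)%997=160 h(465,465)=(465*31+465)%997=922 -> [366, 160, 922]
L3: h(366,160)=(366*31+160)%997=539 h(922,922)=(922*31+922)%997=591 -> [539, 591]
L4: h(539,591)=(539*31+591)%997=351 -> [351]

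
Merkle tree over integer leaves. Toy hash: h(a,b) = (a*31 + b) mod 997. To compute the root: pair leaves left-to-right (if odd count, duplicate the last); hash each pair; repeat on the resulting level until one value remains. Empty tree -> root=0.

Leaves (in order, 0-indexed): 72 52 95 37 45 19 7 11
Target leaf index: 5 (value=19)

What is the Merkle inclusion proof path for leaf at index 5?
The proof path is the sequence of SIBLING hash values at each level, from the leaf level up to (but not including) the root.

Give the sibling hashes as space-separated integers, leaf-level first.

Answer: 45 228 8

Derivation:
L0 (leaves): [72, 52, 95, 37, 45, 19, 7, 11], target index=5
L1: h(72,52)=(72*31+52)%997=290 [pair 0] h(95,37)=(95*31+37)%997=988 [pair 1] h(45,19)=(45*31+19)%997=417 [pair 2] h(7,11)=(7*31+11)%997=228 [pair 3] -> [290, 988, 417, 228]
  Sibling for proof at L0: 45
L2: h(290,988)=(290*31+988)%997=8 [pair 0] h(417,228)=(417*31+228)%997=194 [pair 1] -> [8, 194]
  Sibling for proof at L1: 228
L3: h(8,194)=(8*31+194)%997=442 [pair 0] -> [442]
  Sibling for proof at L2: 8
Root: 442
Proof path (sibling hashes from leaf to root): [45, 228, 8]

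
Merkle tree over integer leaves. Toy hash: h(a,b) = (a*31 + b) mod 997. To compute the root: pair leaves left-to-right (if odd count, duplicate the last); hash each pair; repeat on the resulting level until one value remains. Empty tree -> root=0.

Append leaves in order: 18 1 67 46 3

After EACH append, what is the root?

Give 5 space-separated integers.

Answer: 18 559 530 509 905

Derivation:
After append 18 (leaves=[18]):
  L0: [18]
  root=18
After append 1 (leaves=[18, 1]):
  L0: [18, 1]
  L1: h(18,1)=(18*31+1)%997=559 -> [559]
  root=559
After append 67 (leaves=[18, 1, 67]):
  L0: [18, 1, 67]
  L1: h(18,1)=(18*31+1)%997=559 h(67,67)=(67*31+67)%997=150 -> [559, 150]
  L2: h(559,150)=(559*31+150)%997=530 -> [530]
  root=530
After append 46 (leaves=[18, 1, 67, 46]):
  L0: [18, 1, 67, 46]
  L1: h(18,1)=(18*31+1)%997=559 h(67,46)=(67*31+46)%997=129 -> [559, 129]
  L2: h(559,129)=(559*31+129)%997=509 -> [509]
  root=509
After append 3 (leaves=[18, 1, 67, 46, 3]):
  L0: [18, 1, 67, 46, 3]
  L1: h(18,1)=(18*31+1)%997=559 h(67,46)=(67*31+46)%997=129 h(3,3)=(3*31+3)%997=96 -> [559, 129, 96]
  L2: h(559,129)=(559*31+129)%997=509 h(96,96)=(96*31+96)%997=81 -> [509, 81]
  L3: h(509,81)=(509*31+81)%997=905 -> [905]
  root=905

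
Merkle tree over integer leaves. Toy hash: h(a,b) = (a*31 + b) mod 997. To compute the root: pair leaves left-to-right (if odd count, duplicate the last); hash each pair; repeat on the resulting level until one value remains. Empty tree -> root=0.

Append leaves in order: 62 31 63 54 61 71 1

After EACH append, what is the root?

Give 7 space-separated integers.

Answer: 62 956 745 736 535 855 919

Derivation:
After append 62 (leaves=[62]):
  L0: [62]
  root=62
After append 31 (leaves=[62, 31]):
  L0: [62, 31]
  L1: h(62,31)=(62*31+31)%997=956 -> [956]
  root=956
After append 63 (leaves=[62, 31, 63]):
  L0: [62, 31, 63]
  L1: h(62,31)=(62*31+31)%997=956 h(63,63)=(63*31+63)%997=22 -> [956, 22]
  L2: h(956,22)=(956*31+22)%997=745 -> [745]
  root=745
After append 54 (leaves=[62, 31, 63, 54]):
  L0: [62, 31, 63, 54]
  L1: h(62,31)=(62*31+31)%997=956 h(63,54)=(63*31+54)%997=13 -> [956, 13]
  L2: h(956,13)=(956*31+13)%997=736 -> [736]
  root=736
After append 61 (leaves=[62, 31, 63, 54, 61]):
  L0: [62, 31, 63, 54, 61]
  L1: h(62,31)=(62*31+31)%997=956 h(63,54)=(63*31+54)%997=13 h(61,61)=(61*31+61)%997=955 -> [956, 13, 955]
  L2: h(956,13)=(956*31+13)%997=736 h(955,955)=(955*31+955)%997=650 -> [736, 650]
  L3: h(736,650)=(736*31+650)%997=535 -> [535]
  root=535
After append 71 (leaves=[62, 31, 63, 54, 61, 71]):
  L0: [62, 31, 63, 54, 61, 71]
  L1: h(62,31)=(62*31+31)%997=956 h(63,54)=(63*31+54)%997=13 h(61,71)=(61*31+71)%997=965 -> [956, 13, 965]
  L2: h(956,13)=(956*31+13)%997=736 h(965,965)=(965*31+965)%997=970 -> [736, 970]
  L3: h(736,970)=(736*31+970)%997=855 -> [855]
  root=855
After append 1 (leaves=[62, 31, 63, 54, 61, 71, 1]):
  L0: [62, 31, 63, 54, 61, 71, 1]
  L1: h(62,31)=(62*31+31)%997=956 h(63,54)=(63*31+54)%997=13 h(61,71)=(61*31+71)%997=965 h(1,1)=(1*31+1)%997=32 -> [956, 13, 965, 32]
  L2: h(956,13)=(956*31+13)%997=736 h(965,32)=(965*31+32)%997=37 -> [736, 37]
  L3: h(736,37)=(736*31+37)%997=919 -> [919]
  root=919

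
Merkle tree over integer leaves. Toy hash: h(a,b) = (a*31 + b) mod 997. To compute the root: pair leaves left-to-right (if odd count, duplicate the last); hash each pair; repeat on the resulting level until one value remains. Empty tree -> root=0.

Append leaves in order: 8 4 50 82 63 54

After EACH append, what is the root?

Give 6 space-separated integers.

Answer: 8 252 439 471 350 62

Derivation:
After append 8 (leaves=[8]):
  L0: [8]
  root=8
After append 4 (leaves=[8, 4]):
  L0: [8, 4]
  L1: h(8,4)=(8*31+4)%997=252 -> [252]
  root=252
After append 50 (leaves=[8, 4, 50]):
  L0: [8, 4, 50]
  L1: h(8,4)=(8*31+4)%997=252 h(50,50)=(50*31+50)%997=603 -> [252, 603]
  L2: h(252,603)=(252*31+603)%997=439 -> [439]
  root=439
After append 82 (leaves=[8, 4, 50, 82]):
  L0: [8, 4, 50, 82]
  L1: h(8,4)=(8*31+4)%997=252 h(50,82)=(50*31+82)%997=635 -> [252, 635]
  L2: h(252,635)=(252*31+635)%997=471 -> [471]
  root=471
After append 63 (leaves=[8, 4, 50, 82, 63]):
  L0: [8, 4, 50, 82, 63]
  L1: h(8,4)=(8*31+4)%997=252 h(50,82)=(50*31+82)%997=635 h(63,63)=(63*31+63)%997=22 -> [252, 635, 22]
  L2: h(252,635)=(252*31+635)%997=471 h(22,22)=(22*31+22)%997=704 -> [471, 704]
  L3: h(471,704)=(471*31+704)%997=350 -> [350]
  root=350
After append 54 (leaves=[8, 4, 50, 82, 63, 54]):
  L0: [8, 4, 50, 82, 63, 54]
  L1: h(8,4)=(8*31+4)%997=252 h(50,82)=(50*31+82)%997=635 h(63,54)=(63*31+54)%997=13 -> [252, 635, 13]
  L2: h(252,635)=(252*31+635)%997=471 h(13,13)=(13*31+13)%997=416 -> [471, 416]
  L3: h(471,416)=(471*31+416)%997=62 -> [62]
  root=62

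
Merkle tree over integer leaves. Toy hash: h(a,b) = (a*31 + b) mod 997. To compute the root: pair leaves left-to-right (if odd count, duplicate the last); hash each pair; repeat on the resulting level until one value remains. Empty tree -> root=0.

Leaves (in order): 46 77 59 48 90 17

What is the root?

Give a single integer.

Answer: 185

Derivation:
L0: [46, 77, 59, 48, 90, 17]
L1: h(46,77)=(46*31+77)%997=506 h(59,48)=(59*31+48)%997=880 h(90,17)=(90*31+17)%997=813 -> [506, 880, 813]
L2: h(506,880)=(506*31+880)%997=614 h(813,813)=(813*31+813)%997=94 -> [614, 94]
L3: h(614,94)=(614*31+94)%997=185 -> [185]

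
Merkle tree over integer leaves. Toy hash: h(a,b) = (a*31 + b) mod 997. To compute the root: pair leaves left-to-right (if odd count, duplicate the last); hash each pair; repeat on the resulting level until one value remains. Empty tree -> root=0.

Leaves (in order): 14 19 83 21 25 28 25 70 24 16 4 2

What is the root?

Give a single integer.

L0: [14, 19, 83, 21, 25, 28, 25, 70, 24, 16, 4, 2]
L1: h(14,19)=(14*31+19)%997=453 h(83,21)=(83*31+21)%997=600 h(25,28)=(25*31+28)%997=803 h(25,70)=(25*31+70)%997=845 h(24,16)=(24*31+16)%997=760 h(4,2)=(4*31+2)%997=126 -> [453, 600, 803, 845, 760, 126]
L2: h(453,600)=(453*31+600)%997=685 h(803,845)=(803*31+845)%997=813 h(760,126)=(760*31+126)%997=755 -> [685, 813, 755]
L3: h(685,813)=(685*31+813)%997=114 h(755,755)=(755*31+755)%997=232 -> [114, 232]
L4: h(114,232)=(114*31+232)%997=775 -> [775]

Answer: 775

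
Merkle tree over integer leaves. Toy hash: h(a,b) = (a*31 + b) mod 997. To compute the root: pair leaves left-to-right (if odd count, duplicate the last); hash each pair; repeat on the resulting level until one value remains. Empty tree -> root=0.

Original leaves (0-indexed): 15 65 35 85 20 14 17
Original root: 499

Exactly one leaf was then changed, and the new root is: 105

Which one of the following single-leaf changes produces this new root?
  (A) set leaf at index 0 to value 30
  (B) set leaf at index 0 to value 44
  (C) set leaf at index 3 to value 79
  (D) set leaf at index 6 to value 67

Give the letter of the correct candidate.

Original leaves: [15, 65, 35, 85, 20, 14, 17]
Target new root: 105
Try each candidate change and compute the resulting root:
Candidate A: set leaf[0] = 30 -> leaves = [30, 65, 35, 85, 20, 14, 17]
  L0: [30, 65, 35, 85, 20, 14, 17]
  L1: h(30,65)=(30*31+65)%997=995 h(35,85)=(35*31+85)%997=173 h(20,14)=(20*31+14)%997=634 h(17,17)=(17*31+17)%997=544 -> [995, 173, 634, 544]
  L2: h(995,173)=(995*31+173)%997=111 h(634,544)=(634*31+544)%997=258 -> [111, 258]
  L3: h(111,258)=(111*31+258)%997=708 -> [708]
  root = 708 != target 105
Candidate B: set leaf[0] = 44 -> leaves = [44, 65, 35, 85, 20, 14, 17]
  L0: [44, 65, 35, 85, 20, 14, 17]
  L1: h(44,65)=(44*31+65)%997=432 h(35,85)=(35*31+85)%997=173 h(20,14)=(20*31+14)%997=634 h(17,17)=(17*31+17)%997=544 -> [432, 173, 634, 544]
  L2: h(432,173)=(432*31+173)%997=604 h(634,544)=(634*31+544)%997=258 -> [604, 258]
  L3: h(604,258)=(604*31+258)%997=39 -> [39]
  root = 39 != target 105
Candidate C: set leaf[3] = 79 -> leaves = [15, 65, 35, 79, 20, 14, 17]
  L0: [15, 65, 35, 79, 20, 14, 17]
  L1: h(15,65)=(15*31+65)%997=530 h(35,79)=(35*31+79)%997=167 h(20,14)=(20*31+14)%997=634 h(17,17)=(17*31+17)%997=544 -> [530, 167, 634, 544]
  L2: h(530,167)=(530*31+167)%997=645 h(634,544)=(634*31+544)%997=258 -> [645, 258]
  L3: h(645,258)=(645*31+258)%997=313 -> [313]
  root = 313 != target 105
Candidate D: set leaf[6] = 67 -> leaves = [15, 65, 35, 85, 20, 14, 67]
  L0: [15, 65, 35, 85, 20, 14, 67]
  L1: h(15,65)=(15*31+65)%997=530 h(35,85)=(35*31+85)%997=173 h(20,14)=(20*31+14)%997=634 h(67,67)=(67*31+67)%997=150 -> [530, 173, 634, 150]
  L2: h(530,173)=(530*31+173)%997=651 h(634,150)=(634*31+150)%997=861 -> [651, 861]
  L3: h(651,861)=(651*31+861)%997=105 -> [105]
  root = 105 == target 105  ** MATCH **
Candidate D produces the target root.

Answer: D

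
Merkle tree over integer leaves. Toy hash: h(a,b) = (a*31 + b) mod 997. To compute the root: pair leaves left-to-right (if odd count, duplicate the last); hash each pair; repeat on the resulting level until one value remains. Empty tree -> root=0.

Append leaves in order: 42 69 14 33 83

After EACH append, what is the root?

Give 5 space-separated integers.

Answer: 42 374 78 97 263

Derivation:
After append 42 (leaves=[42]):
  L0: [42]
  root=42
After append 69 (leaves=[42, 69]):
  L0: [42, 69]
  L1: h(42,69)=(42*31+69)%997=374 -> [374]
  root=374
After append 14 (leaves=[42, 69, 14]):
  L0: [42, 69, 14]
  L1: h(42,69)=(42*31+69)%997=374 h(14,14)=(14*31+14)%997=448 -> [374, 448]
  L2: h(374,448)=(374*31+448)%997=78 -> [78]
  root=78
After append 33 (leaves=[42, 69, 14, 33]):
  L0: [42, 69, 14, 33]
  L1: h(42,69)=(42*31+69)%997=374 h(14,33)=(14*31+33)%997=467 -> [374, 467]
  L2: h(374,467)=(374*31+467)%997=97 -> [97]
  root=97
After append 83 (leaves=[42, 69, 14, 33, 83]):
  L0: [42, 69, 14, 33, 83]
  L1: h(42,69)=(42*31+69)%997=374 h(14,33)=(14*31+33)%997=467 h(83,83)=(83*31+83)%997=662 -> [374, 467, 662]
  L2: h(374,467)=(374*31+467)%997=97 h(662,662)=(662*31+662)%997=247 -> [97, 247]
  L3: h(97,247)=(97*31+247)%997=263 -> [263]
  root=263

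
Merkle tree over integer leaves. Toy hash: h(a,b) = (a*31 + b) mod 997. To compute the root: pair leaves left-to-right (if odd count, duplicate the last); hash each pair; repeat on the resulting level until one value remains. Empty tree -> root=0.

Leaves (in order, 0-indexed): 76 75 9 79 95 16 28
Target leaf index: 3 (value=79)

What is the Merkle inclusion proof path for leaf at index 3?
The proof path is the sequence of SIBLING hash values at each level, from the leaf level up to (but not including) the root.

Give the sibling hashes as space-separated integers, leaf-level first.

L0 (leaves): [76, 75, 9, 79, 95, 16, 28], target index=3
L1: h(76,75)=(76*31+75)%997=437 [pair 0] h(9,79)=(9*31+79)%997=358 [pair 1] h(95,16)=(95*31+16)%997=967 [pair 2] h(28,28)=(28*31+28)%997=896 [pair 3] -> [437, 358, 967, 896]
  Sibling for proof at L0: 9
L2: h(437,358)=(437*31+358)%997=944 [pair 0] h(967,896)=(967*31+896)%997=963 [pair 1] -> [944, 963]
  Sibling for proof at L1: 437
L3: h(944,963)=(944*31+963)%997=317 [pair 0] -> [317]
  Sibling for proof at L2: 963
Root: 317
Proof path (sibling hashes from leaf to root): [9, 437, 963]

Answer: 9 437 963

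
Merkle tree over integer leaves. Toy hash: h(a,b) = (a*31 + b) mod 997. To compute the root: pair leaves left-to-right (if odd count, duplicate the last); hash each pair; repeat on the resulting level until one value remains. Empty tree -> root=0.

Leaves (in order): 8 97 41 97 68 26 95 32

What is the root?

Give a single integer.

Answer: 416

Derivation:
L0: [8, 97, 41, 97, 68, 26, 95, 32]
L1: h(8,97)=(8*31+97)%997=345 h(41,97)=(41*31+97)%997=371 h(68,26)=(68*31+26)%997=140 h(95,32)=(95*31+32)%997=983 -> [345, 371, 140, 983]
L2: h(345,371)=(345*31+371)%997=99 h(140,983)=(140*31+983)%997=338 -> [99, 338]
L3: h(99,338)=(99*31+338)%997=416 -> [416]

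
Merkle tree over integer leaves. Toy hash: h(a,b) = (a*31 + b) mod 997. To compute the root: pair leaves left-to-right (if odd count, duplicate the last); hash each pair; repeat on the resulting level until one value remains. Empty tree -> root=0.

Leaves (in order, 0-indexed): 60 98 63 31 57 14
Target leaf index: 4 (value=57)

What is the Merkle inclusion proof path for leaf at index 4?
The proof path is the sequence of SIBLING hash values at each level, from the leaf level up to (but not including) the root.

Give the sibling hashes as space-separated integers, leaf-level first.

Answer: 14 784 868

Derivation:
L0 (leaves): [60, 98, 63, 31, 57, 14], target index=4
L1: h(60,98)=(60*31+98)%997=961 [pair 0] h(63,31)=(63*31+31)%997=987 [pair 1] h(57,14)=(57*31+14)%997=784 [pair 2] -> [961, 987, 784]
  Sibling for proof at L0: 14
L2: h(961,987)=(961*31+987)%997=868 [pair 0] h(784,784)=(784*31+784)%997=163 [pair 1] -> [868, 163]
  Sibling for proof at L1: 784
L3: h(868,163)=(868*31+163)%997=152 [pair 0] -> [152]
  Sibling for proof at L2: 868
Root: 152
Proof path (sibling hashes from leaf to root): [14, 784, 868]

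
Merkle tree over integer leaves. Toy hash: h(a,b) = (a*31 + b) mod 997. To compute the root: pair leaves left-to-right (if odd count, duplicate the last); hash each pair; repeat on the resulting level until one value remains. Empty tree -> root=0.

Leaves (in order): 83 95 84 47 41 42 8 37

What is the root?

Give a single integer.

Answer: 202

Derivation:
L0: [83, 95, 84, 47, 41, 42, 8, 37]
L1: h(83,95)=(83*31+95)%997=674 h(84,47)=(84*31+47)%997=657 h(41,42)=(41*31+42)%997=316 h(8,37)=(8*31+37)%997=285 -> [674, 657, 316, 285]
L2: h(674,657)=(674*31+657)%997=614 h(316,285)=(316*31+285)%997=111 -> [614, 111]
L3: h(614,111)=(614*31+111)%997=202 -> [202]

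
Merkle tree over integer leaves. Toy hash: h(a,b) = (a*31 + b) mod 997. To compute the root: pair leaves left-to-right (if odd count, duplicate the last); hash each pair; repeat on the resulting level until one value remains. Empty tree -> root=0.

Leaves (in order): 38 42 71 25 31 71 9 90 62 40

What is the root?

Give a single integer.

L0: [38, 42, 71, 25, 31, 71, 9, 90, 62, 40]
L1: h(38,42)=(38*31+42)%997=223 h(71,25)=(71*31+25)%997=232 h(31,71)=(31*31+71)%997=35 h(9,90)=(9*31+90)%997=369 h(62,40)=(62*31+40)%997=965 -> [223, 232, 35, 369, 965]
L2: h(223,232)=(223*31+232)%997=166 h(35,369)=(35*31+369)%997=457 h(965,965)=(965*31+965)%997=970 -> [166, 457, 970]
L3: h(166,457)=(166*31+457)%997=618 h(970,970)=(970*31+970)%997=133 -> [618, 133]
L4: h(618,133)=(618*31+133)%997=348 -> [348]

Answer: 348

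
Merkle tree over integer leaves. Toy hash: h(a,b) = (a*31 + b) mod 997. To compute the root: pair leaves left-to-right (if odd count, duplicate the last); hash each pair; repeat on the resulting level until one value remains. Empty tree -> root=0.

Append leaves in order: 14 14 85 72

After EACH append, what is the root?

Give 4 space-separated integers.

Answer: 14 448 656 643

Derivation:
After append 14 (leaves=[14]):
  L0: [14]
  root=14
After append 14 (leaves=[14, 14]):
  L0: [14, 14]
  L1: h(14,14)=(14*31+14)%997=448 -> [448]
  root=448
After append 85 (leaves=[14, 14, 85]):
  L0: [14, 14, 85]
  L1: h(14,14)=(14*31+14)%997=448 h(85,85)=(85*31+85)%997=726 -> [448, 726]
  L2: h(448,726)=(448*31+726)%997=656 -> [656]
  root=656
After append 72 (leaves=[14, 14, 85, 72]):
  L0: [14, 14, 85, 72]
  L1: h(14,14)=(14*31+14)%997=448 h(85,72)=(85*31+72)%997=713 -> [448, 713]
  L2: h(448,713)=(448*31+713)%997=643 -> [643]
  root=643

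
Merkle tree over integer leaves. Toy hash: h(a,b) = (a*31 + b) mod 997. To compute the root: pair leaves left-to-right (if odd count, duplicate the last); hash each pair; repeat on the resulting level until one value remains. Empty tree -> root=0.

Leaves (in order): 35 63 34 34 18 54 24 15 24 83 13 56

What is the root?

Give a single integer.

Answer: 775

Derivation:
L0: [35, 63, 34, 34, 18, 54, 24, 15, 24, 83, 13, 56]
L1: h(35,63)=(35*31+63)%997=151 h(34,34)=(34*31+34)%997=91 h(18,54)=(18*31+54)%997=612 h(24,15)=(24*31+15)%997=759 h(24,83)=(24*31+83)%997=827 h(13,56)=(13*31+56)%997=459 -> [151, 91, 612, 759, 827, 459]
L2: h(151,91)=(151*31+91)%997=784 h(612,759)=(612*31+759)%997=788 h(827,459)=(827*31+459)%997=174 -> [784, 788, 174]
L3: h(784,788)=(784*31+788)%997=167 h(174,174)=(174*31+174)%997=583 -> [167, 583]
L4: h(167,583)=(167*31+583)%997=775 -> [775]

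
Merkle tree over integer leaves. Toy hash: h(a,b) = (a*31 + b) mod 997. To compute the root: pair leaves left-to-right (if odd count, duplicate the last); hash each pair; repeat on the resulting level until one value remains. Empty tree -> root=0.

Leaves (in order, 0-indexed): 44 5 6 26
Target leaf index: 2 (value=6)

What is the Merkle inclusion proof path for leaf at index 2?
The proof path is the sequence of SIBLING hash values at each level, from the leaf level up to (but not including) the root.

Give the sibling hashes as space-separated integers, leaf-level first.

L0 (leaves): [44, 5, 6, 26], target index=2
L1: h(44,5)=(44*31+5)%997=372 [pair 0] h(6,26)=(6*31+26)%997=212 [pair 1] -> [372, 212]
  Sibling for proof at L0: 26
L2: h(372,212)=(372*31+212)%997=777 [pair 0] -> [777]
  Sibling for proof at L1: 372
Root: 777
Proof path (sibling hashes from leaf to root): [26, 372]

Answer: 26 372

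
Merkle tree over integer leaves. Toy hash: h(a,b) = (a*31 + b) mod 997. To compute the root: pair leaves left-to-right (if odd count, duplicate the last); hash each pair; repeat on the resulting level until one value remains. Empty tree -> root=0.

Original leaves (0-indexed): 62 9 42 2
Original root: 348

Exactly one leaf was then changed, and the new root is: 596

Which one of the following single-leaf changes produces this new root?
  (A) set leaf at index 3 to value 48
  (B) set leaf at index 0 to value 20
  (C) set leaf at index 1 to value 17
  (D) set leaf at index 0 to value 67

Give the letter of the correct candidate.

Answer: C

Derivation:
Original leaves: [62, 9, 42, 2]
Target new root: 596
Try each candidate change and compute the resulting root:
Candidate A: set leaf[3] = 48 -> leaves = [62, 9, 42, 48]
  L0: [62, 9, 42, 48]
  L1: h(62,9)=(62*31+9)%997=934 h(42,48)=(42*31+48)%997=353 -> [934, 353]
  L2: h(934,353)=(934*31+353)%997=394 -> [394]
  root = 394 != target 596
Candidate B: set leaf[0] = 20 -> leaves = [20, 9, 42, 2]
  L0: [20, 9, 42, 2]
  L1: h(20,9)=(20*31+9)%997=629 h(42,2)=(42*31+2)%997=307 -> [629, 307]
  L2: h(629,307)=(629*31+307)%997=863 -> [863]
  root = 863 != target 596
Candidate C: set leaf[1] = 17 -> leaves = [62, 17, 42, 2]
  L0: [62, 17, 42, 2]
  L1: h(62,17)=(62*31+17)%997=942 h(42,2)=(42*31+2)%997=307 -> [942, 307]
  L2: h(942,307)=(942*31+307)%997=596 -> [596]
  root = 596 == target 596  ** MATCH **
Candidate D: set leaf[0] = 67 -> leaves = [67, 9, 42, 2]
  L0: [67, 9, 42, 2]
  L1: h(67,9)=(67*31+9)%997=92 h(42,2)=(42*31+2)%997=307 -> [92, 307]
  L2: h(92,307)=(92*31+307)%997=168 -> [168]
  root = 168 != target 596
Candidate C produces the target root.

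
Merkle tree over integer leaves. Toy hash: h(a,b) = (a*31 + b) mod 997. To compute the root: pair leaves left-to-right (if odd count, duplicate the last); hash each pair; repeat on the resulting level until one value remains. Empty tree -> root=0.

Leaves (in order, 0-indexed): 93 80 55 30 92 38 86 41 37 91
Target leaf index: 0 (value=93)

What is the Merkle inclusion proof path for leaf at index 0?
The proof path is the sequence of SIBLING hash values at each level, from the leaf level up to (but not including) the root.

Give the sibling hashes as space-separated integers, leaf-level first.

Answer: 80 738 573 525

Derivation:
L0 (leaves): [93, 80, 55, 30, 92, 38, 86, 41, 37, 91], target index=0
L1: h(93,80)=(93*31+80)%997=969 [pair 0] h(55,30)=(55*31+30)%997=738 [pair 1] h(92,38)=(92*31+38)%997=896 [pair 2] h(86,41)=(86*31+41)%997=713 [pair 3] h(37,91)=(37*31+91)%997=241 [pair 4] -> [969, 738, 896, 713, 241]
  Sibling for proof at L0: 80
L2: h(969,738)=(969*31+738)%997=867 [pair 0] h(896,713)=(896*31+713)%997=573 [pair 1] h(241,241)=(241*31+241)%997=733 [pair 2] -> [867, 573, 733]
  Sibling for proof at L1: 738
L3: h(867,573)=(867*31+573)%997=531 [pair 0] h(733,733)=(733*31+733)%997=525 [pair 1] -> [531, 525]
  Sibling for proof at L2: 573
L4: h(531,525)=(531*31+525)%997=37 [pair 0] -> [37]
  Sibling for proof at L3: 525
Root: 37
Proof path (sibling hashes from leaf to root): [80, 738, 573, 525]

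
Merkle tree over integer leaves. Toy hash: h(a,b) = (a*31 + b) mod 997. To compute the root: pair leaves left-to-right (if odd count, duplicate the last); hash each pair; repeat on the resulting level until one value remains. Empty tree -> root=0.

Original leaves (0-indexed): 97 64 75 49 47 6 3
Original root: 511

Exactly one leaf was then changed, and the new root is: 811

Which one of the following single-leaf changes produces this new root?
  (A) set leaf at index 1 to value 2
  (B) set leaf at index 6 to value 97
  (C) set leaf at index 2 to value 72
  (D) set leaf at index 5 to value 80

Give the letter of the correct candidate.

Answer: D

Derivation:
Original leaves: [97, 64, 75, 49, 47, 6, 3]
Target new root: 811
Try each candidate change and compute the resulting root:
Candidate A: set leaf[1] = 2 -> leaves = [97, 2, 75, 49, 47, 6, 3]
  L0: [97, 2, 75, 49, 47, 6, 3]
  L1: h(97,2)=(97*31+2)%997=18 h(75,49)=(75*31+49)%997=380 h(47,6)=(47*31+6)%997=466 h(3,3)=(3*31+3)%997=96 -> [18, 380, 466, 96]
  L2: h(18,380)=(18*31+380)%997=938 h(466,96)=(466*31+96)%997=584 -> [938, 584]
  L3: h(938,584)=(938*31+584)%997=749 -> [749]
  root = 749 != target 811
Candidate B: set leaf[6] = 97 -> leaves = [97, 64, 75, 49, 47, 6, 97]
  L0: [97, 64, 75, 49, 47, 6, 97]
  L1: h(97,64)=(97*31+64)%997=80 h(75,49)=(75*31+49)%997=380 h(47,6)=(47*31+6)%997=466 h(97,97)=(97*31+97)%997=113 -> [80, 380, 466, 113]
  L2: h(80,380)=(80*31+380)%997=866 h(466,113)=(466*31+113)%997=601 -> [866, 601]
  L3: h(866,601)=(866*31+601)%997=528 -> [528]
  root = 528 != target 811
Candidate C: set leaf[2] = 72 -> leaves = [97, 64, 72, 49, 47, 6, 3]
  L0: [97, 64, 72, 49, 47, 6, 3]
  L1: h(97,64)=(97*31+64)%997=80 h(72,49)=(72*31+49)%997=287 h(47,6)=(47*31+6)%997=466 h(3,3)=(3*31+3)%997=96 -> [80, 287, 466, 96]
  L2: h(80,287)=(80*31+287)%997=773 h(466,96)=(466*31+96)%997=584 -> [773, 584]
  L3: h(773,584)=(773*31+584)%997=619 -> [619]
  root = 619 != target 811
Candidate D: set leaf[5] = 80 -> leaves = [97, 64, 75, 49, 47, 80, 3]
  L0: [97, 64, 75, 49, 47, 80, 3]
  L1: h(97,64)=(97*31+64)%997=80 h(75,49)=(75*31+49)%997=380 h(47,80)=(47*31+80)%997=540 h(3,3)=(3*31+3)%997=96 -> [80, 380, 540, 96]
  L2: h(80,380)=(80*31+380)%997=866 h(540,96)=(540*31+96)%997=884 -> [866, 884]
  L3: h(866,884)=(866*31+884)%997=811 -> [811]
  root = 811 == target 811  ** MATCH **
Candidate D produces the target root.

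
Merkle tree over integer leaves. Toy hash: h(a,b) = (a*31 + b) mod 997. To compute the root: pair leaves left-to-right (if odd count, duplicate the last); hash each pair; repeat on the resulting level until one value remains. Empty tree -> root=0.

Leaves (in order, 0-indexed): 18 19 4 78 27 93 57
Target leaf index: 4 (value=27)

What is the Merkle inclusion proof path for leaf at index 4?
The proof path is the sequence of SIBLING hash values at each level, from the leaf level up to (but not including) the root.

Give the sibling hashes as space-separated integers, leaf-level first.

L0 (leaves): [18, 19, 4, 78, 27, 93, 57], target index=4
L1: h(18,19)=(18*31+19)%997=577 [pair 0] h(4,78)=(4*31+78)%997=202 [pair 1] h(27,93)=(27*31+93)%997=930 [pair 2] h(57,57)=(57*31+57)%997=827 [pair 3] -> [577, 202, 930, 827]
  Sibling for proof at L0: 93
L2: h(577,202)=(577*31+202)%997=143 [pair 0] h(930,827)=(930*31+827)%997=744 [pair 1] -> [143, 744]
  Sibling for proof at L1: 827
L3: h(143,744)=(143*31+744)%997=192 [pair 0] -> [192]
  Sibling for proof at L2: 143
Root: 192
Proof path (sibling hashes from leaf to root): [93, 827, 143]

Answer: 93 827 143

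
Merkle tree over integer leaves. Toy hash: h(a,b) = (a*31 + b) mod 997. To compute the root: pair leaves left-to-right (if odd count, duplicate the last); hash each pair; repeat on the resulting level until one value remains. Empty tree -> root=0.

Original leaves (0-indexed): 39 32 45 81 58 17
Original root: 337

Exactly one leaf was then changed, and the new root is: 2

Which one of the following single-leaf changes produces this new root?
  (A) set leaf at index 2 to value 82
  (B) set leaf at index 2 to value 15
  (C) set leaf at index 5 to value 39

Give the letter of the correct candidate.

Original leaves: [39, 32, 45, 81, 58, 17]
Target new root: 2
Try each candidate change and compute the resulting root:
Candidate A: set leaf[2] = 82 -> leaves = [39, 32, 82, 81, 58, 17]
  L0: [39, 32, 82, 81, 58, 17]
  L1: h(39,32)=(39*31+32)%997=244 h(82,81)=(82*31+81)%997=629 h(58,17)=(58*31+17)%997=818 -> [244, 629, 818]
  L2: h(244,629)=(244*31+629)%997=217 h(818,818)=(818*31+818)%997=254 -> [217, 254]
  L3: h(217,254)=(217*31+254)%997=2 -> [2]
  root = 2 == target 2  ** MATCH **
Candidate B: set leaf[2] = 15 -> leaves = [39, 32, 15, 81, 58, 17]
  L0: [39, 32, 15, 81, 58, 17]
  L1: h(39,32)=(39*31+32)%997=244 h(15,81)=(15*31+81)%997=546 h(58,17)=(58*31+17)%997=818 -> [244, 546, 818]
  L2: h(244,546)=(244*31+546)%997=134 h(818,818)=(818*31+818)%997=254 -> [134, 254]
  L3: h(134,254)=(134*31+254)%997=420 -> [420]
  root = 420 != target 2
Candidate C: set leaf[5] = 39 -> leaves = [39, 32, 45, 81, 58, 39]
  L0: [39, 32, 45, 81, 58, 39]
  L1: h(39,32)=(39*31+32)%997=244 h(45,81)=(45*31+81)%997=479 h(58,39)=(58*31+39)%997=840 -> [244, 479, 840]
  L2: h(244,479)=(244*31+479)%997=67 h(840,840)=(840*31+840)%997=958 -> [67, 958]
  L3: h(67,958)=(67*31+958)%997=44 -> [44]
  root = 44 != target 2
Candidate A produces the target root.

Answer: A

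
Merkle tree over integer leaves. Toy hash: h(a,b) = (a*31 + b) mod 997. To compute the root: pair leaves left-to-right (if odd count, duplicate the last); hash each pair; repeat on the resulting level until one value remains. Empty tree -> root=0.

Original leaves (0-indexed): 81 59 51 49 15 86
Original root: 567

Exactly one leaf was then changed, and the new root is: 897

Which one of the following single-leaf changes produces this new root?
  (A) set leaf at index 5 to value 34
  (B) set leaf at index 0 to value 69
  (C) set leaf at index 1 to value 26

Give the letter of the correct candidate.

Answer: A

Derivation:
Original leaves: [81, 59, 51, 49, 15, 86]
Target new root: 897
Try each candidate change and compute the resulting root:
Candidate A: set leaf[5] = 34 -> leaves = [81, 59, 51, 49, 15, 34]
  L0: [81, 59, 51, 49, 15, 34]
  L1: h(81,59)=(81*31+59)%997=576 h(51,49)=(51*31+49)%997=633 h(15,34)=(15*31+34)%997=499 -> [576, 633, 499]
  L2: h(576,633)=(576*31+633)%997=543 h(499,499)=(499*31+499)%997=16 -> [543, 16]
  L3: h(543,16)=(543*31+16)%997=897 -> [897]
  root = 897 == target 897  ** MATCH **
Candidate B: set leaf[0] = 69 -> leaves = [69, 59, 51, 49, 15, 86]
  L0: [69, 59, 51, 49, 15, 86]
  L1: h(69,59)=(69*31+59)%997=204 h(51,49)=(51*31+49)%997=633 h(15,86)=(15*31+86)%997=551 -> [204, 633, 551]
  L2: h(204,633)=(204*31+633)%997=975 h(551,551)=(551*31+551)%997=683 -> [975, 683]
  L3: h(975,683)=(975*31+683)%997=1 -> [1]
  root = 1 != target 897
Candidate C: set leaf[1] = 26 -> leaves = [81, 26, 51, 49, 15, 86]
  L0: [81, 26, 51, 49, 15, 86]
  L1: h(81,26)=(81*31+26)%997=543 h(51,49)=(51*31+49)%997=633 h(15,86)=(15*31+86)%997=551 -> [543, 633, 551]
  L2: h(543,633)=(543*31+633)%997=517 h(551,551)=(551*31+551)%997=683 -> [517, 683]
  L3: h(517,683)=(517*31+683)%997=758 -> [758]
  root = 758 != target 897
Candidate A produces the target root.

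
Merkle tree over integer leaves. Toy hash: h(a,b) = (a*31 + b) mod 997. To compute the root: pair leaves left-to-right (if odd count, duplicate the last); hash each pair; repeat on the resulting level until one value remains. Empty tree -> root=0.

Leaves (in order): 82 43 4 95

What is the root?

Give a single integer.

L0: [82, 43, 4, 95]
L1: h(82,43)=(82*31+43)%997=591 h(4,95)=(4*31+95)%997=219 -> [591, 219]
L2: h(591,219)=(591*31+219)%997=594 -> [594]

Answer: 594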